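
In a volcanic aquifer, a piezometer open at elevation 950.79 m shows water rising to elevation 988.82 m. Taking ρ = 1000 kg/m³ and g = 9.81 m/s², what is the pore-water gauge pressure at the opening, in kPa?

Pressure head ψ = h − z = 988.82 − 950.79 = 38.03 m.
P = ρgψ = 1000 × 9.81 × 38.03 = 373074 Pa ≈ 373 kPa.

P ≈ 373 kPa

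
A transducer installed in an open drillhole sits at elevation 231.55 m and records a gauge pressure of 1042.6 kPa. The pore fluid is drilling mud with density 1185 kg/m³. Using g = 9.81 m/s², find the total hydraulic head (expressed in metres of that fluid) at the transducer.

ψ = P/(ρg) = 1042.6×1000 / (1185 × 9.81) = 89.69 m.
h = z + ψ = 231.55 + 89.69 = 321.24 m.

h ≈ 321.24 m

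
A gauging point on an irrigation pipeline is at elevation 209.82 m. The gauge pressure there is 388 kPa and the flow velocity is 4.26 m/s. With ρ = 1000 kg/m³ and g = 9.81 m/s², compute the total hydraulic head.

Pressure head ψ = P/(ρg) = 388×1000 / (1000 × 9.81) = 39.55 m.
Velocity head = v²/(2g) = 4.26² / (2 × 9.81) = 0.925 m.
h = z + ψ + v²/(2g) = 209.82 + 39.55 + 0.925 = 250.30 m.

h ≈ 250.30 m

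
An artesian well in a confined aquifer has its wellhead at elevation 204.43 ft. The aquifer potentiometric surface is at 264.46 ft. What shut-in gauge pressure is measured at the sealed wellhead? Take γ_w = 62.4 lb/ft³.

P ≈ 26.0 psi

Head above the cap: Δh = 264.46 − 204.43 = 60.03 ft.
P = γΔh/144 = 62.4 × 60.03 / 144 = 26.0 psi.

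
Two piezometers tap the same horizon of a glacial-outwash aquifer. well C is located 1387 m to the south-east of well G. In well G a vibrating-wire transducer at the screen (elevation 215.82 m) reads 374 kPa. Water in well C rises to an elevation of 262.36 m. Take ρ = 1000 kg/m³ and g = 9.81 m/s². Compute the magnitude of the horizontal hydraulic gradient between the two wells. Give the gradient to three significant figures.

Pressure head at well G: ψ = P/(ρg) = 374×1000 / (1000 × 9.81) = 38.12 m.
Total head at well G: h = z + ψ = 215.82 + 38.12 = 253.94 m.
Total head at well C: h = 262.36 m (water level in the piezometer is the total head).
Head difference: h(well G) − h(well C) = 253.94 − 262.36 = -8.42 m.
Hydraulic gradient: i = |Δh| / L = 8.42 / 1387 = 0.00607.

i ≈ 0.00607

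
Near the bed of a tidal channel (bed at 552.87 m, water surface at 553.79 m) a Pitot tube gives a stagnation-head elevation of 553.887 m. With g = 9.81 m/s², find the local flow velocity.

v ≈ 1.38 m/s

Near the bed, under hydrostatic conditions, the piezometric head (z + ψ) equals the free-surface elevation, 553.79 m.
Velocity head = total − piezometric = 553.887 − 553.79 = 0.097 m.
v = √(2g·h_v) = √(2 × 9.81 × 0.097) = 1.38 m/s.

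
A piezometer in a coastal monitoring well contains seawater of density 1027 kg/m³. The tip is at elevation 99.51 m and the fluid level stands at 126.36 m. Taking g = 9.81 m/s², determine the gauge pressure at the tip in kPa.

Pressure head ψ = h − z = 126.36 − 99.51 = 26.85 m.
P = ρgψ = 1027 × 9.81 × 26.85 = 270510 Pa ≈ 271 kPa.

P ≈ 271 kPa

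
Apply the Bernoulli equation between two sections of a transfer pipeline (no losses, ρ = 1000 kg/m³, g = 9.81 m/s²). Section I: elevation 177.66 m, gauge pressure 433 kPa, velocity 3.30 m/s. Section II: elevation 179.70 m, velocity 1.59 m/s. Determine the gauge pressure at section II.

P₂ ≈ 417 kPa

Pressure head at I: ψ₁ = P₁/(ρg) = 433×1000 / (1000 × 9.81) = 44.14 m.
Velocity heads: v₁²/2g = 3.30²/19.62 = 0.555 m; v₂²/2g = 1.59²/19.62 = 0.129 m.
Total head H = z₁ + ψ₁ + v₁²/2g = 177.66 + 44.14 + 0.555 = 222.36 m.
ψ₂ = H − z₂ − v₂²/2g = 222.36 − 179.70 − 0.129 = 42.53 m.
P₂ = ρgψ₂ = 1000 × 9.81 × 42.53 ≈ 417 kPa.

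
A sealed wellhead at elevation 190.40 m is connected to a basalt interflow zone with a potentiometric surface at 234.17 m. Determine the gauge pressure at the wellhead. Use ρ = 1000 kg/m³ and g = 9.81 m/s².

P ≈ 429 kPa

Head above the cap: Δh = 234.17 − 190.40 = 43.77 m.
P = ρgΔh = 1000 × 9.81 × 43.77 = 429384 Pa ≈ 429 kPa.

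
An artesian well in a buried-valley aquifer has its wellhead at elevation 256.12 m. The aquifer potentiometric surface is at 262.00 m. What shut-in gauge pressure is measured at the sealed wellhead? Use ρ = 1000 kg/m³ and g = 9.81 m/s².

Head above the cap: Δh = 262.00 − 256.12 = 5.88 m.
P = ρgΔh = 1000 × 9.81 × 5.88 = 57683 Pa ≈ 57.7 kPa.

P ≈ 57.7 kPa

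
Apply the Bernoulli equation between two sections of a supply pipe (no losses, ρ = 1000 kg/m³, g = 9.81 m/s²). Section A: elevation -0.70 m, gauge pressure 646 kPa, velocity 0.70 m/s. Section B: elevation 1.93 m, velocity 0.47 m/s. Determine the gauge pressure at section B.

P₂ ≈ 620 kPa

Pressure head at A: ψ₁ = P₁/(ρg) = 646×1000 / (1000 × 9.81) = 65.85 m.
Velocity heads: v₁²/2g = 0.70²/19.62 = 0.025 m; v₂²/2g = 0.47²/19.62 = 0.011 m.
Total head H = z₁ + ψ₁ + v₁²/2g = -0.70 + 65.85 + 0.025 = 65.17 m.
ψ₂ = H − z₂ − v₂²/2g = 65.17 − 1.93 − 0.011 = 63.23 m.
P₂ = ρgψ₂ = 1000 × 9.81 × 63.23 ≈ 620 kPa.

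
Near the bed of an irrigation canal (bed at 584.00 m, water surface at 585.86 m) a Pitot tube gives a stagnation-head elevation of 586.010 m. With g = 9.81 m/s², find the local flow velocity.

Near the bed, under hydrostatic conditions, the piezometric head (z + ψ) equals the free-surface elevation, 585.86 m.
Velocity head = total − piezometric = 586.010 − 585.86 = 0.150 m.
v = √(2g·h_v) = √(2 × 9.81 × 0.150) = 1.72 m/s.

v ≈ 1.72 m/s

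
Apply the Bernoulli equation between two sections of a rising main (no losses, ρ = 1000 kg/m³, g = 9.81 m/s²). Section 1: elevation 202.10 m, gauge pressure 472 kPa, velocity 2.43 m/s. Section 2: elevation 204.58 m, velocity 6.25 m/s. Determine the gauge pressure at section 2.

P₂ ≈ 431 kPa

Pressure head at 1: ψ₁ = P₁/(ρg) = 472×1000 / (1000 × 9.81) = 48.11 m.
Velocity heads: v₁²/2g = 2.43²/19.62 = 0.301 m; v₂²/2g = 6.25²/19.62 = 1.991 m.
Total head H = z₁ + ψ₁ + v₁²/2g = 202.10 + 48.11 + 0.301 = 250.51 m.
ψ₂ = H − z₂ − v₂²/2g = 250.51 − 204.58 − 1.991 = 43.94 m.
P₂ = ρgψ₂ = 1000 × 9.81 × 43.94 ≈ 431 kPa.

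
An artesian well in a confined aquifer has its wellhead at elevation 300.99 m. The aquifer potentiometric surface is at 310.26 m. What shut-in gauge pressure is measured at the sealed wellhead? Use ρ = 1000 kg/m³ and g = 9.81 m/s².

Head above the cap: Δh = 310.26 − 300.99 = 9.27 m.
P = ρgΔh = 1000 × 9.81 × 9.27 = 90939 Pa ≈ 90.9 kPa.

P ≈ 90.9 kPa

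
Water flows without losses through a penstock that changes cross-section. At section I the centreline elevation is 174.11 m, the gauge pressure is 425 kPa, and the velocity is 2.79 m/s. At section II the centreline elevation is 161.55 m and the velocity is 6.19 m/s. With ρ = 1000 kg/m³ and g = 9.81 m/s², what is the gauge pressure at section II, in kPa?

Pressure head at I: ψ₁ = P₁/(ρg) = 425×1000 / (1000 × 9.81) = 43.32 m.
Velocity heads: v₁²/2g = 2.79²/19.62 = 0.397 m; v₂²/2g = 6.19²/19.62 = 1.953 m.
Total head H = z₁ + ψ₁ + v₁²/2g = 174.11 + 43.32 + 0.397 = 217.83 m.
ψ₂ = H − z₂ − v₂²/2g = 217.83 − 161.55 − 1.953 = 54.33 m.
P₂ = ρgψ₂ = 1000 × 9.81 × 54.33 ≈ 533 kPa.

P₂ ≈ 533 kPa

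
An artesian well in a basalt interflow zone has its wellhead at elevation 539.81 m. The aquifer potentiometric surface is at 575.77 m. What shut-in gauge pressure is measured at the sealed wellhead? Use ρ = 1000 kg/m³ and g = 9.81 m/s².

P ≈ 353 kPa

Head above the cap: Δh = 575.77 − 539.81 = 35.96 m.
P = ρgΔh = 1000 × 9.81 × 35.96 = 352768 Pa ≈ 353 kPa.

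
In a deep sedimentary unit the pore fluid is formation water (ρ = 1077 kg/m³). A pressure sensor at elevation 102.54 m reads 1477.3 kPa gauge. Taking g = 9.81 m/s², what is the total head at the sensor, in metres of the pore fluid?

ψ = P/(ρg) = 1477.3×1000 / (1077 × 9.81) = 139.82 m.
h = z + ψ = 102.54 + 139.82 = 242.36 m.

h ≈ 242.36 m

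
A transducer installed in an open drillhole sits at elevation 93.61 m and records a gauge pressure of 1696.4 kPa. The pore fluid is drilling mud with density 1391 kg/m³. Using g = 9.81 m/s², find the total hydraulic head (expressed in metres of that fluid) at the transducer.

h ≈ 217.93 m

ψ = P/(ρg) = 1696.4×1000 / (1391 × 9.81) = 124.32 m.
h = z + ψ = 93.61 + 124.32 = 217.93 m.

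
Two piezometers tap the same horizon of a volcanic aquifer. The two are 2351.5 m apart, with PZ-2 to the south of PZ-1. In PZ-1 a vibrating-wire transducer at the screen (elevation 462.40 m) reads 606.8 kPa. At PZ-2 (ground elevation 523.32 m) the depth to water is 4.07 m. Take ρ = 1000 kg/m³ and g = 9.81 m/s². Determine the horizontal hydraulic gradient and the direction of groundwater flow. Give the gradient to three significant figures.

i ≈ 0.00213; groundwater flows toward the south

Pressure head at PZ-1: ψ = P/(ρg) = 606.8×1000 / (1000 × 9.81) = 61.86 m.
Total head at PZ-1: h = z + ψ = 462.40 + 61.86 = 524.26 m.
Total head at PZ-2: h = 523.32 − 4.07 = 519.25 m.
Head difference: h(PZ-1) − h(PZ-2) = 524.26 − 519.25 = 5.01 m.
Hydraulic gradient: i = |Δh| / L = 5.01 / 2351.5 = 0.00213.
Flow is from higher to lower head: from PZ-1 toward PZ-2, i.e. toward the south.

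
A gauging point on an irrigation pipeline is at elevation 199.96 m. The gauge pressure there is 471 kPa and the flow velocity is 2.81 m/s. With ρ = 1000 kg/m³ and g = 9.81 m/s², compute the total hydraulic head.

h ≈ 248.37 m

Pressure head ψ = P/(ρg) = 471×1000 / (1000 × 9.81) = 48.01 m.
Velocity head = v²/(2g) = 2.81² / (2 × 9.81) = 0.402 m.
h = z + ψ + v²/(2g) = 199.96 + 48.01 + 0.402 = 248.37 m.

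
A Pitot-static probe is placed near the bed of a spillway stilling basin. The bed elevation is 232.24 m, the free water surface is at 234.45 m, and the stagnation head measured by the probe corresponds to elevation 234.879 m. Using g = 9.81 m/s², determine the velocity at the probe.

v ≈ 2.90 m/s

Near the bed, under hydrostatic conditions, the piezometric head (z + ψ) equals the free-surface elevation, 234.45 m.
Velocity head = total − piezometric = 234.879 − 234.45 = 0.429 m.
v = √(2g·h_v) = √(2 × 9.81 × 0.429) = 2.90 m/s.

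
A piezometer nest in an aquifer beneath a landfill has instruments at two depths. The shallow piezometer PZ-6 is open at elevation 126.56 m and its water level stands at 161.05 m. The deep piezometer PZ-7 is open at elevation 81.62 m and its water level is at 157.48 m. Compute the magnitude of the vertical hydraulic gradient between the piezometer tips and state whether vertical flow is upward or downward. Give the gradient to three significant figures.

|i_v| ≈ 0.0794; vertical flow is downward

Total head at PZ-6: h = 161.05 m (water level in the standpipe).
Total head at PZ-7: h = 157.48 m.
Δh = h(PZ-6) − h(PZ-7) = 161.05 − 157.48 = 3.57 m.
Vertical separation Δz = 126.56 − 81.62 = 44.94 m.
|i_v| = |Δh| / Δz = 3.57 / 44.94 = 0.0794.
Head is higher in the shallow piezometer, so vertical flow is downward (recharge condition).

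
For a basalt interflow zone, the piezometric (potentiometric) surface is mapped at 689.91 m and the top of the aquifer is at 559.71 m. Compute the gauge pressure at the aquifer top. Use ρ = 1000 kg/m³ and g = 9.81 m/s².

Pressure head at the aquifer top: ψ = h − z = 689.91 − 559.71 = 130.20 m.
P = ρgψ = 1000 × 9.81 × 130.20 = 1277262 Pa ≈ 1280 kPa.

P ≈ 1280 kPa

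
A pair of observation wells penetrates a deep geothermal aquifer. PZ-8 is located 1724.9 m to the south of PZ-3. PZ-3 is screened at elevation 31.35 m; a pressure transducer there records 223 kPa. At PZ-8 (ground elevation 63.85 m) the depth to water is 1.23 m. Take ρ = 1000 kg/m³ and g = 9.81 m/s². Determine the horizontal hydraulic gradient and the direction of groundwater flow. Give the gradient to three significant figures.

Pressure head at PZ-3: ψ = P/(ρg) = 223×1000 / (1000 × 9.81) = 22.73 m.
Total head at PZ-3: h = z + ψ = 31.35 + 22.73 = 54.08 m.
Total head at PZ-8: h = 63.85 − 1.23 = 62.62 m.
Head difference: h(PZ-3) − h(PZ-8) = 54.08 − 62.62 = -8.54 m.
Hydraulic gradient: i = |Δh| / L = 8.54 / 1724.9 = 0.00495.
Flow is from higher to lower head: from PZ-8 toward PZ-3, i.e. toward the north.

i ≈ 0.00495; groundwater flows toward the north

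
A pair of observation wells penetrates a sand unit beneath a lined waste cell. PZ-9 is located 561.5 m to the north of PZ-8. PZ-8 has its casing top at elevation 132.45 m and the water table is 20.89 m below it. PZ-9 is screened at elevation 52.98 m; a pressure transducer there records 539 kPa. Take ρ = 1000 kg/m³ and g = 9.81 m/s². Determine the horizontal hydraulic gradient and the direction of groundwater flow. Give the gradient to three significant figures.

Total head at PZ-8: h = 132.45 − 20.89 = 111.56 m.
Pressure head at PZ-9: ψ = P/(ρg) = 539×1000 / (1000 × 9.81) = 54.94 m.
Total head at PZ-9: h = z + ψ = 52.98 + 54.94 = 107.92 m.
Head difference: h(PZ-8) − h(PZ-9) = 111.56 − 107.92 = 3.64 m.
Hydraulic gradient: i = |Δh| / L = 3.64 / 561.5 = 0.00648.
Flow is from higher to lower head: from PZ-8 toward PZ-9, i.e. toward the north.

i ≈ 0.00648; groundwater flows toward the north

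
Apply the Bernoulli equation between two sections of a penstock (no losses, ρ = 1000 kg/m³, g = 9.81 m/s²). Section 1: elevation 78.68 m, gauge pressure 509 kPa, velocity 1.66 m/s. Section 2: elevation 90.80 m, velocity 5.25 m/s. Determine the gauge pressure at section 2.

Pressure head at 1: ψ₁ = P₁/(ρg) = 509×1000 / (1000 × 9.81) = 51.89 m.
Velocity heads: v₁²/2g = 1.66²/19.62 = 0.140 m; v₂²/2g = 5.25²/19.62 = 1.405 m.
Total head H = z₁ + ψ₁ + v₁²/2g = 78.68 + 51.89 + 0.140 = 130.71 m.
ψ₂ = H − z₂ − v₂²/2g = 130.71 − 90.80 − 1.405 = 38.51 m.
P₂ = ρgψ₂ = 1000 × 9.81 × 38.51 ≈ 378 kPa.

P₂ ≈ 378 kPa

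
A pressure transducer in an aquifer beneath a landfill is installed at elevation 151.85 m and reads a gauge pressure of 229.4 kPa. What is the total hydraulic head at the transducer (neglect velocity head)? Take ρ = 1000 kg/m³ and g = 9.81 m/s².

ψ = P/(ρg) = 229.4×1000 / (1000 × 9.81) = 23.38 m.
h = z + ψ = 151.85 + 23.38 = 175.23 m.

h ≈ 175.23 m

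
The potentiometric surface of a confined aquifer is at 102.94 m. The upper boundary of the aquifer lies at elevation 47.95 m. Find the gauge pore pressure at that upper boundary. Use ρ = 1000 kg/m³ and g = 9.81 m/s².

Pressure head at the aquifer top: ψ = h − z = 102.94 − 47.95 = 54.99 m.
P = ρgψ = 1000 × 9.81 × 54.99 = 539452 Pa ≈ 539 kPa.

P ≈ 539 kPa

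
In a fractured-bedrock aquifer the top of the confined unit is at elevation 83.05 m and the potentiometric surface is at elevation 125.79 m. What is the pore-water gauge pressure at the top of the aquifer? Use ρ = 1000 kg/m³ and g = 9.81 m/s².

P ≈ 419 kPa

Pressure head at the aquifer top: ψ = h − z = 125.79 − 83.05 = 42.74 m.
P = ρgψ = 1000 × 9.81 × 42.74 = 419279 Pa ≈ 419 kPa.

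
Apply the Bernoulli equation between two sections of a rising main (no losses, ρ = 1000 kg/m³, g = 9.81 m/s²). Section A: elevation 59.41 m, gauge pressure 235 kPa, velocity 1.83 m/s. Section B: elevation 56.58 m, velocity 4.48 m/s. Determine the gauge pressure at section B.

Pressure head at A: ψ₁ = P₁/(ρg) = 235×1000 / (1000 × 9.81) = 23.96 m.
Velocity heads: v₁²/2g = 1.83²/19.62 = 0.171 m; v₂²/2g = 4.48²/19.62 = 1.023 m.
Total head H = z₁ + ψ₁ + v₁²/2g = 59.41 + 23.96 + 0.171 = 83.54 m.
ψ₂ = H − z₂ − v₂²/2g = 83.54 − 56.58 − 1.023 = 25.94 m.
P₂ = ρgψ₂ = 1000 × 9.81 × 25.94 ≈ 254 kPa.

P₂ ≈ 254 kPa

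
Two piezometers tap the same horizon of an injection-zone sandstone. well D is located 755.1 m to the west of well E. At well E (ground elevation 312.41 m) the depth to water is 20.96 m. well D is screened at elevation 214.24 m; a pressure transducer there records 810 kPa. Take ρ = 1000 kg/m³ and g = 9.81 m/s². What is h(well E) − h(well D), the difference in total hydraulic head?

Total head at well E: h = 312.41 − 20.96 = 291.45 m.
Pressure head at well D: ψ = P/(ρg) = 810×1000 / (1000 × 9.81) = 82.57 m.
Total head at well D: h = z + ψ = 214.24 + 82.57 = 296.81 m.
Head difference: h(well E) − h(well D) = 291.45 − 296.81 = -5.36 m.

Δh ≈ -5.36 m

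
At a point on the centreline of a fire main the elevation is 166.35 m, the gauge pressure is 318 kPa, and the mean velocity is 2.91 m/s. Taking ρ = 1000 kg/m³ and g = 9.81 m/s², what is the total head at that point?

Pressure head ψ = P/(ρg) = 318×1000 / (1000 × 9.81) = 32.42 m.
Velocity head = v²/(2g) = 2.91² / (2 × 9.81) = 0.432 m.
h = z + ψ + v²/(2g) = 166.35 + 32.42 + 0.432 = 199.20 m.

h ≈ 199.20 m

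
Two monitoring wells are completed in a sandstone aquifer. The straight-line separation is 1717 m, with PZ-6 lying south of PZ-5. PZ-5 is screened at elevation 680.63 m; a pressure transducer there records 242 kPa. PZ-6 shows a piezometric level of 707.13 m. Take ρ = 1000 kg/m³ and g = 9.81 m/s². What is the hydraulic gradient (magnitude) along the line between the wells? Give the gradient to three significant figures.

i ≈ 0.00107

Pressure head at PZ-5: ψ = P/(ρg) = 242×1000 / (1000 × 9.81) = 24.67 m.
Total head at PZ-5: h = z + ψ = 680.63 + 24.67 = 705.30 m.
Total head at PZ-6: h = 707.13 m (water level in the piezometer is the total head).
Head difference: h(PZ-5) − h(PZ-6) = 705.30 − 707.13 = -1.83 m.
Hydraulic gradient: i = |Δh| / L = 1.83 / 1717 = 0.00107.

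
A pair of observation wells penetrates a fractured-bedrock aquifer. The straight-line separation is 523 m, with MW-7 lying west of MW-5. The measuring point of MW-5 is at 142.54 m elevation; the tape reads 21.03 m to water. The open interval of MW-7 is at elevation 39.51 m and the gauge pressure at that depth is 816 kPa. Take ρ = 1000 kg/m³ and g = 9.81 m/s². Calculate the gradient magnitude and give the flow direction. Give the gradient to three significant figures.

i ≈ 0.00226; groundwater flows toward the east

Total head at MW-5: h = 142.54 − 21.03 = 121.51 m.
Pressure head at MW-7: ψ = P/(ρg) = 816×1000 / (1000 × 9.81) = 83.18 m.
Total head at MW-7: h = z + ψ = 39.51 + 83.18 = 122.69 m.
Head difference: h(MW-5) − h(MW-7) = 121.51 − 122.69 = -1.18 m.
Hydraulic gradient: i = |Δh| / L = 1.18 / 523 = 0.00226.
Flow is from higher to lower head: from MW-7 toward MW-5, i.e. toward the east.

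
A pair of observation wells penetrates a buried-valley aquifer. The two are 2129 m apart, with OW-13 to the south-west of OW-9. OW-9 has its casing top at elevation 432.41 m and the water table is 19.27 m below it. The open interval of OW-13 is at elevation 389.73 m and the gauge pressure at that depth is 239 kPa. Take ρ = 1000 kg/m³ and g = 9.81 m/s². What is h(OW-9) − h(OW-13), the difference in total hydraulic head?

Δh ≈ -0.95 m

Total head at OW-9: h = 432.41 − 19.27 = 413.14 m.
Pressure head at OW-13: ψ = P/(ρg) = 239×1000 / (1000 × 9.81) = 24.36 m.
Total head at OW-13: h = z + ψ = 389.73 + 24.36 = 414.09 m.
Head difference: h(OW-9) − h(OW-13) = 413.14 − 414.09 = -0.95 m.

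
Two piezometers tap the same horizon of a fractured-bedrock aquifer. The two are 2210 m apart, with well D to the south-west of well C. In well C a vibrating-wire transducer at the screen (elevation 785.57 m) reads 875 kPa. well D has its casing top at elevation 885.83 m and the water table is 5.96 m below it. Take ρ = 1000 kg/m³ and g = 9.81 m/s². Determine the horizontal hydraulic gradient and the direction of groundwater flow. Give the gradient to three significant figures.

Pressure head at well C: ψ = P/(ρg) = 875×1000 / (1000 × 9.81) = 89.19 m.
Total head at well C: h = z + ψ = 785.57 + 89.19 = 874.76 m.
Total head at well D: h = 885.83 − 5.96 = 879.87 m.
Head difference: h(well C) − h(well D) = 874.76 − 879.87 = -5.11 m.
Hydraulic gradient: i = |Δh| / L = 5.11 / 2210 = 0.00231.
Flow is from higher to lower head: from well D toward well C, i.e. toward the north-east.

i ≈ 0.00231; groundwater flows toward the north-east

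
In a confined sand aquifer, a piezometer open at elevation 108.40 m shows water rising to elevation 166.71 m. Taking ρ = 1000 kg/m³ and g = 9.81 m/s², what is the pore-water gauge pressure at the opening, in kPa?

P ≈ 572 kPa

Pressure head ψ = h − z = 166.71 − 108.40 = 58.31 m.
P = ρgψ = 1000 × 9.81 × 58.31 = 572021 Pa ≈ 572 kPa.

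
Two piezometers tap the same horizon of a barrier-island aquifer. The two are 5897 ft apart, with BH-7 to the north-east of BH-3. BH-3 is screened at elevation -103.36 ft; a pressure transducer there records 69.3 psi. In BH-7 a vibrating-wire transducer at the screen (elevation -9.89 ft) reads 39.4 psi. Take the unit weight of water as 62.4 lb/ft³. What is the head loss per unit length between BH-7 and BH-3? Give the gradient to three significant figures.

Pressure head at BH-3: ψ = 144·P/γ = 144 × 69.3 / 62.4 = 159.92 ft.
Total head at BH-3: h = z + ψ = -103.36 + 159.92 = 56.56 ft.
Pressure head at BH-7: ψ = 144·P/γ = 144 × 39.4 / 62.4 = 90.92 ft.
Total head at BH-7: h = z + ψ = -9.89 + 90.92 = 81.03 ft.
Head difference: h(BH-3) − h(BH-7) = 56.56 − 81.03 = -24.47 ft.
Hydraulic gradient: i = |Δh| / L = 24.47 / 5897 = 0.00415.

i ≈ 0.00415 ft/ft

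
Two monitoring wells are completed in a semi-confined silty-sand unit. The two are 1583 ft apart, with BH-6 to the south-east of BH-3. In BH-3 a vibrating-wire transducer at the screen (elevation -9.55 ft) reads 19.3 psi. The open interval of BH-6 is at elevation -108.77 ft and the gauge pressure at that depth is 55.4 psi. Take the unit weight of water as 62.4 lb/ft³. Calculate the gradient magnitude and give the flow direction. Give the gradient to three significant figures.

i ≈ 0.0101; groundwater flows toward the south-east

Pressure head at BH-3: ψ = 144·P/γ = 144 × 19.3 / 62.4 = 44.54 ft.
Total head at BH-3: h = z + ψ = -9.55 + 44.54 = 34.99 ft.
Pressure head at BH-6: ψ = 144·P/γ = 144 × 55.4 / 62.4 = 127.85 ft.
Total head at BH-6: h = z + ψ = -108.77 + 127.85 = 19.08 ft.
Head difference: h(BH-3) − h(BH-6) = 34.99 − 19.08 = 15.91 ft.
Hydraulic gradient: i = |Δh| / L = 15.91 / 1583 = 0.0101.
Flow is from higher to lower head: from BH-3 toward BH-6, i.e. toward the south-east.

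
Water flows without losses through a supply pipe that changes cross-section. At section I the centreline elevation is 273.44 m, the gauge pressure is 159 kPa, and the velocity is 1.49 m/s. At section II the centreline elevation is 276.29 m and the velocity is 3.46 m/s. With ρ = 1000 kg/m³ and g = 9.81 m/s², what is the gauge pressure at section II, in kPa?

P₂ ≈ 126 kPa

Pressure head at I: ψ₁ = P₁/(ρg) = 159×1000 / (1000 × 9.81) = 16.21 m.
Velocity heads: v₁²/2g = 1.49²/19.62 = 0.113 m; v₂²/2g = 3.46²/19.62 = 0.610 m.
Total head H = z₁ + ψ₁ + v₁²/2g = 273.44 + 16.21 + 0.113 = 289.76 m.
ψ₂ = H − z₂ − v₂²/2g = 289.76 − 276.29 − 0.610 = 12.86 m.
P₂ = ρgψ₂ = 1000 × 9.81 × 12.86 ≈ 126 kPa.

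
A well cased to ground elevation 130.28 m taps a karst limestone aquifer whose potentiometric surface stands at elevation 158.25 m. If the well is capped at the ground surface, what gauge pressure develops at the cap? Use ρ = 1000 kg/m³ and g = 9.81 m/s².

P ≈ 274 kPa

Head above the cap: Δh = 158.25 − 130.28 = 27.97 m.
P = ρgΔh = 1000 × 9.81 × 27.97 = 274386 Pa ≈ 274 kPa.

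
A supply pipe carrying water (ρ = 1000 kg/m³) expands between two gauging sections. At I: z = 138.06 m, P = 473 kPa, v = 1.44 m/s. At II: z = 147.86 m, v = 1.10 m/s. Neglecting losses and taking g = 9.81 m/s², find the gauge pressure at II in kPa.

P₂ ≈ 377 kPa

Pressure head at I: ψ₁ = P₁/(ρg) = 473×1000 / (1000 × 9.81) = 48.22 m.
Velocity heads: v₁²/2g = 1.44²/19.62 = 0.106 m; v₂²/2g = 1.10²/19.62 = 0.062 m.
Total head H = z₁ + ψ₁ + v₁²/2g = 138.06 + 48.22 + 0.106 = 186.39 m.
ψ₂ = H − z₂ − v₂²/2g = 186.39 − 147.86 − 0.062 = 38.47 m.
P₂ = ρgψ₂ = 1000 × 9.81 × 38.47 ≈ 377 kPa.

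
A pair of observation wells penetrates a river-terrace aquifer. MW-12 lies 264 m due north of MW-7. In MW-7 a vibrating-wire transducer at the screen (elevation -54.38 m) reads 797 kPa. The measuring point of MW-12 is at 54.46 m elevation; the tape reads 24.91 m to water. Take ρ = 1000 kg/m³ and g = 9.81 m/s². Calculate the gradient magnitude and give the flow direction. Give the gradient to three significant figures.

i ≈ 0.0102; groundwater flows toward the south

Pressure head at MW-7: ψ = P/(ρg) = 797×1000 / (1000 × 9.81) = 81.24 m.
Total head at MW-7: h = z + ψ = -54.38 + 81.24 = 26.86 m.
Total head at MW-12: h = 54.46 − 24.91 = 29.55 m.
Head difference: h(MW-7) − h(MW-12) = 26.86 − 29.55 = -2.69 m.
Hydraulic gradient: i = |Δh| / L = 2.69 / 264 = 0.0102.
Flow is from higher to lower head: from MW-12 toward MW-7, i.e. toward the south.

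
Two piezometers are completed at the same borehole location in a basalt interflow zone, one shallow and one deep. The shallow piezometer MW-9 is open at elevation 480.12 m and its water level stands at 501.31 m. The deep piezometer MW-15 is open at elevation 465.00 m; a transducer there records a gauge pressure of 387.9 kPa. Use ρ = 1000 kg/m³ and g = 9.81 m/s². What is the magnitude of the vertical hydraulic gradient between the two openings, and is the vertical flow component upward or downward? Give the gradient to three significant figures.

Total head at MW-9: h = 501.31 m (water level in the standpipe).
Pressure head at MW-15: ψ = P/(ρg) = 387.9×1000 / (1000 × 9.81) = 39.54 m.
Total head at MW-15: h = z + ψ = 465.00 + 39.54 = 504.54 m.
Δh = h(MW-9) − h(MW-15) = 501.31 − 504.54 = -3.23 m.
Vertical separation Δz = 480.12 − 465.00 = 15.12 m.
|i_v| = |Δh| / Δz = 3.23 / 15.12 = 0.214.
Head is higher in the deep piezometer, so vertical flow is upward (discharge condition).

|i_v| ≈ 0.214; vertical flow is upward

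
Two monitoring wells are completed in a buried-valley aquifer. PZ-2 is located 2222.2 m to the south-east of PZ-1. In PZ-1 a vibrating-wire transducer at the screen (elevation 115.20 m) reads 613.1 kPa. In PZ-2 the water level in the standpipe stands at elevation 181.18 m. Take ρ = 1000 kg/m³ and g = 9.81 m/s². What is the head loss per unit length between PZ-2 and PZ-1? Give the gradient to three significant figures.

Pressure head at PZ-1: ψ = P/(ρg) = 613.1×1000 / (1000 × 9.81) = 62.50 m.
Total head at PZ-1: h = z + ψ = 115.20 + 62.50 = 177.70 m.
Total head at PZ-2: h = 181.18 m (water level in the piezometer is the total head).
Head difference: h(PZ-1) − h(PZ-2) = 177.70 − 181.18 = -3.48 m.
Hydraulic gradient: i = |Δh| / L = 3.48 / 2222.2 = 0.00157.

i ≈ 0.00157 m/m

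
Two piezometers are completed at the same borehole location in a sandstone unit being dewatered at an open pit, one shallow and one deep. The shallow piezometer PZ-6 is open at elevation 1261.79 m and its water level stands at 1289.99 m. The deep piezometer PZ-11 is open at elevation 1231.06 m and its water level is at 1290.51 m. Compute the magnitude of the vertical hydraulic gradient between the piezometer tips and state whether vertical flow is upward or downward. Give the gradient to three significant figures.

|i_v| ≈ 0.0169; vertical flow is upward

Total head at PZ-6: h = 1289.99 m (water level in the standpipe).
Total head at PZ-11: h = 1290.51 m.
Δh = h(PZ-6) − h(PZ-11) = 1289.99 − 1290.51 = -0.52 m.
Vertical separation Δz = 1261.79 − 1231.06 = 30.73 m.
|i_v| = |Δh| / Δz = 0.52 / 30.73 = 0.0169.
Head is higher in the deep piezometer, so vertical flow is upward (discharge condition).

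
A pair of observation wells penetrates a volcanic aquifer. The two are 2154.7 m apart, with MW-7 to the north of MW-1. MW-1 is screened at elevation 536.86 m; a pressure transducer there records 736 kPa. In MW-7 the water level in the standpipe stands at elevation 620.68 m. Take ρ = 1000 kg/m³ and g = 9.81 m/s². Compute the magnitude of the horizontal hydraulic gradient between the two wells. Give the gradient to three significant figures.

i ≈ 0.00408

Pressure head at MW-1: ψ = P/(ρg) = 736×1000 / (1000 × 9.81) = 75.03 m.
Total head at MW-1: h = z + ψ = 536.86 + 75.03 = 611.89 m.
Total head at MW-7: h = 620.68 m (water level in the piezometer is the total head).
Head difference: h(MW-1) − h(MW-7) = 611.89 − 620.68 = -8.79 m.
Hydraulic gradient: i = |Δh| / L = 8.79 / 2154.7 = 0.00408.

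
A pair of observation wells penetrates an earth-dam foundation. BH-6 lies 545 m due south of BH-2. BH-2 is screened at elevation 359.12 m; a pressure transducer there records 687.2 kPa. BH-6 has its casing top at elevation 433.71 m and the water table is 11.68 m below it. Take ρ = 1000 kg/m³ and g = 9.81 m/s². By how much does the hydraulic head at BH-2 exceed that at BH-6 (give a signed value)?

Pressure head at BH-2: ψ = P/(ρg) = 687.2×1000 / (1000 × 9.81) = 70.05 m.
Total head at BH-2: h = z + ψ = 359.12 + 70.05 = 429.17 m.
Total head at BH-6: h = 433.71 − 11.68 = 422.03 m.
Head difference: h(BH-2) − h(BH-6) = 429.17 − 422.03 = 7.14 m.

Δh ≈ 7.14 m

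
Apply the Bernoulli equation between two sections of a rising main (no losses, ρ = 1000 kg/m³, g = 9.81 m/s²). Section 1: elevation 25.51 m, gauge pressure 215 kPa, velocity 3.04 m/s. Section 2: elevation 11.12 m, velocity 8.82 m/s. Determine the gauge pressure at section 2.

Pressure head at 1: ψ₁ = P₁/(ρg) = 215×1000 / (1000 × 9.81) = 21.92 m.
Velocity heads: v₁²/2g = 3.04²/19.62 = 0.471 m; v₂²/2g = 8.82²/19.62 = 3.965 m.
Total head H = z₁ + ψ₁ + v₁²/2g = 25.51 + 21.92 + 0.471 = 47.90 m.
ψ₂ = H − z₂ − v₂²/2g = 47.90 − 11.12 − 3.965 = 32.81 m.
P₂ = ρgψ₂ = 1000 × 9.81 × 32.81 ≈ 322 kPa.

P₂ ≈ 322 kPa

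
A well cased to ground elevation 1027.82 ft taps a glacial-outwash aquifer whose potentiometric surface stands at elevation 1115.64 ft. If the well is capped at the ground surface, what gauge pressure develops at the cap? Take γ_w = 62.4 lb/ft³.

P ≈ 38.1 psi

Head above the cap: Δh = 1115.64 − 1027.82 = 87.82 ft.
P = γΔh/144 = 62.4 × 87.82 / 144 = 38.1 psi.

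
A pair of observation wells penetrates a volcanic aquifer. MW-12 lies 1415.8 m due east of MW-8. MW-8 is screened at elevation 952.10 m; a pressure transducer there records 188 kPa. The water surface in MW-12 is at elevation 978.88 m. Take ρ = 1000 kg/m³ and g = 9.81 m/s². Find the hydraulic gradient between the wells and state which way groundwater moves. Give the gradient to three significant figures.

i ≈ 0.00538; groundwater flows toward the west

Pressure head at MW-8: ψ = P/(ρg) = 188×1000 / (1000 × 9.81) = 19.16 m.
Total head at MW-8: h = z + ψ = 952.10 + 19.16 = 971.26 m.
Total head at MW-12: h = 978.88 m (water level in the piezometer is the total head).
Head difference: h(MW-8) − h(MW-12) = 971.26 − 978.88 = -7.62 m.
Hydraulic gradient: i = |Δh| / L = 7.62 / 1415.8 = 0.00538.
Flow is from higher to lower head: from MW-12 toward MW-8, i.e. toward the west.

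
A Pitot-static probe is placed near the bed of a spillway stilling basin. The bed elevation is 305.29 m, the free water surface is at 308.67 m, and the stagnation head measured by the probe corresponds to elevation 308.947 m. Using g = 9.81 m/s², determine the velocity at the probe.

Near the bed, under hydrostatic conditions, the piezometric head (z + ψ) equals the free-surface elevation, 308.67 m.
Velocity head = total − piezometric = 308.947 − 308.67 = 0.277 m.
v = √(2g·h_v) = √(2 × 9.81 × 0.277) = 2.33 m/s.

v ≈ 2.33 m/s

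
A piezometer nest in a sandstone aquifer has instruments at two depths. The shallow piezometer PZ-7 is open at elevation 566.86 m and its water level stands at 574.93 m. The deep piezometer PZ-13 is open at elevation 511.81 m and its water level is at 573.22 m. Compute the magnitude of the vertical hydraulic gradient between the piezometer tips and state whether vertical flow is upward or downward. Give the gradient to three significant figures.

Total head at PZ-7: h = 574.93 m (water level in the standpipe).
Total head at PZ-13: h = 573.22 m.
Δh = h(PZ-7) − h(PZ-13) = 574.93 − 573.22 = 1.71 m.
Vertical separation Δz = 566.86 − 511.81 = 55.05 m.
|i_v| = |Δh| / Δz = 1.71 / 55.05 = 0.0311.
Head is higher in the shallow piezometer, so vertical flow is downward (recharge condition).

|i_v| ≈ 0.0311; vertical flow is downward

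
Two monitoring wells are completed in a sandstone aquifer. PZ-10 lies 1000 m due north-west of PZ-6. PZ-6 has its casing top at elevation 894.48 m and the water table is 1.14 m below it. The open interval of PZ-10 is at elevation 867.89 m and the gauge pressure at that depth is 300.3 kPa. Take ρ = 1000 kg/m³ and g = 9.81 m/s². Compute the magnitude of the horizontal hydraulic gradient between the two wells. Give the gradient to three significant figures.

i ≈ 0.00516

Total head at PZ-6: h = 894.48 − 1.14 = 893.34 m.
Pressure head at PZ-10: ψ = P/(ρg) = 300.3×1000 / (1000 × 9.81) = 30.61 m.
Total head at PZ-10: h = z + ψ = 867.89 + 30.61 = 898.50 m.
Head difference: h(PZ-6) − h(PZ-10) = 893.34 − 898.50 = -5.16 m.
Hydraulic gradient: i = |Δh| / L = 5.16 / 1000 = 0.00516.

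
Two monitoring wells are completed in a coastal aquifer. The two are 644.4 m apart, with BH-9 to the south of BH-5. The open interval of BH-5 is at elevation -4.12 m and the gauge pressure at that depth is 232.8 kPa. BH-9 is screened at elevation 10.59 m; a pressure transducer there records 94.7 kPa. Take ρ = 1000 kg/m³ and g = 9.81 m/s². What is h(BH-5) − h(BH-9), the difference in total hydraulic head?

Δh ≈ -0.63 m

Pressure head at BH-5: ψ = P/(ρg) = 232.8×1000 / (1000 × 9.81) = 23.73 m.
Total head at BH-5: h = z + ψ = -4.12 + 23.73 = 19.61 m.
Pressure head at BH-9: ψ = P/(ρg) = 94.7×1000 / (1000 × 9.81) = 9.65 m.
Total head at BH-9: h = z + ψ = 10.59 + 9.65 = 20.24 m.
Head difference: h(BH-5) − h(BH-9) = 19.61 − 20.24 = -0.63 m.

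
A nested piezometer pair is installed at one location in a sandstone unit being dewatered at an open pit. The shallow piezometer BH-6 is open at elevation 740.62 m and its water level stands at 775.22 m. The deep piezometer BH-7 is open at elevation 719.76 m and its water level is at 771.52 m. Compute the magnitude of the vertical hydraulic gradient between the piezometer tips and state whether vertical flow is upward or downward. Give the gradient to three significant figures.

|i_v| ≈ 0.177; vertical flow is downward

Total head at BH-6: h = 775.22 m (water level in the standpipe).
Total head at BH-7: h = 771.52 m.
Δh = h(BH-6) − h(BH-7) = 775.22 − 771.52 = 3.70 m.
Vertical separation Δz = 740.62 − 719.76 = 20.86 m.
|i_v| = |Δh| / Δz = 3.70 / 20.86 = 0.177.
Head is higher in the shallow piezometer, so vertical flow is downward (recharge condition).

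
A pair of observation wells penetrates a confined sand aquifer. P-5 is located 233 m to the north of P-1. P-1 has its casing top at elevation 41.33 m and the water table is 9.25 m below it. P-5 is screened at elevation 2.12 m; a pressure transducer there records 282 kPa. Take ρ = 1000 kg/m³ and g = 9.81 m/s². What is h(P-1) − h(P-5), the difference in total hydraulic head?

Total head at P-1: h = 41.33 − 9.25 = 32.08 m.
Pressure head at P-5: ψ = P/(ρg) = 282×1000 / (1000 × 9.81) = 28.75 m.
Total head at P-5: h = z + ψ = 2.12 + 28.75 = 30.87 m.
Head difference: h(P-1) − h(P-5) = 32.08 − 30.87 = 1.21 m.

Δh ≈ 1.21 m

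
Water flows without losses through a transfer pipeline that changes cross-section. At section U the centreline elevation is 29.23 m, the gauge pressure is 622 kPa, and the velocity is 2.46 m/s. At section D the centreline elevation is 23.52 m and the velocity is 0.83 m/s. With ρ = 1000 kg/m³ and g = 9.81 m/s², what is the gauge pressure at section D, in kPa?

P₂ ≈ 681 kPa

Pressure head at U: ψ₁ = P₁/(ρg) = 622×1000 / (1000 × 9.81) = 63.40 m.
Velocity heads: v₁²/2g = 2.46²/19.62 = 0.308 m; v₂²/2g = 0.83²/19.62 = 0.035 m.
Total head H = z₁ + ψ₁ + v₁²/2g = 29.23 + 63.40 + 0.308 = 92.94 m.
ψ₂ = H − z₂ − v₂²/2g = 92.94 − 23.52 − 0.035 = 69.39 m.
P₂ = ρgψ₂ = 1000 × 9.81 × 69.39 ≈ 681 kPa.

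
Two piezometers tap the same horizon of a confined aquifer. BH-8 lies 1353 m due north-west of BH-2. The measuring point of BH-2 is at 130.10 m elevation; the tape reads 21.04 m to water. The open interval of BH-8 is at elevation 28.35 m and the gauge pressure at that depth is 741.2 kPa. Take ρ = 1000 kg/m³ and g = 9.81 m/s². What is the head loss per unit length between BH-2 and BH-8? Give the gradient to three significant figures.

i ≈ 0.00381 m/m

Total head at BH-2: h = 130.10 − 21.04 = 109.06 m.
Pressure head at BH-8: ψ = P/(ρg) = 741.2×1000 / (1000 × 9.81) = 75.56 m.
Total head at BH-8: h = z + ψ = 28.35 + 75.56 = 103.91 m.
Head difference: h(BH-2) − h(BH-8) = 109.06 − 103.91 = 5.15 m.
Hydraulic gradient: i = |Δh| / L = 5.15 / 1353 = 0.00381.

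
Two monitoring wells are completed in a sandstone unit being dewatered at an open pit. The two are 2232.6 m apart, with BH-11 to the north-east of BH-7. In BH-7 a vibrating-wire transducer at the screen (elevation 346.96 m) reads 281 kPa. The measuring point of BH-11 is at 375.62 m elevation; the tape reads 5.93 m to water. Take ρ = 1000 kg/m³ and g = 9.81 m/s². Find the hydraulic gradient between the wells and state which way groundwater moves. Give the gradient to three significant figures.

i ≈ 0.00265; groundwater flows toward the north-east

Pressure head at BH-7: ψ = P/(ρg) = 281×1000 / (1000 × 9.81) = 28.64 m.
Total head at BH-7: h = z + ψ = 346.96 + 28.64 = 375.60 m.
Total head at BH-11: h = 375.62 − 5.93 = 369.69 m.
Head difference: h(BH-7) − h(BH-11) = 375.60 − 369.69 = 5.91 m.
Hydraulic gradient: i = |Δh| / L = 5.91 / 2232.6 = 0.00265.
Flow is from higher to lower head: from BH-7 toward BH-11, i.e. toward the north-east.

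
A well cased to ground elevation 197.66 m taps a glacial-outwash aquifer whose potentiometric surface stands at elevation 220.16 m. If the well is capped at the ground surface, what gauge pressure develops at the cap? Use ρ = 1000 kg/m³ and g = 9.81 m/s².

P ≈ 221 kPa

Head above the cap: Δh = 220.16 − 197.66 = 22.50 m.
P = ρgΔh = 1000 × 9.81 × 22.50 = 220725 Pa ≈ 221 kPa.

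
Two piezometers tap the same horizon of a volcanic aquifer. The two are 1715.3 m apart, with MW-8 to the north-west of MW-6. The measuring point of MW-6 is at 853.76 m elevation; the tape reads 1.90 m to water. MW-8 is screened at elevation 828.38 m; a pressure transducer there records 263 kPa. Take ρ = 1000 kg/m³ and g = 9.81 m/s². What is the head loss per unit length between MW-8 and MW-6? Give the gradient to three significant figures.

Total head at MW-6: h = 853.76 − 1.90 = 851.86 m.
Pressure head at MW-8: ψ = P/(ρg) = 263×1000 / (1000 × 9.81) = 26.81 m.
Total head at MW-8: h = z + ψ = 828.38 + 26.81 = 855.19 m.
Head difference: h(MW-6) − h(MW-8) = 851.86 − 855.19 = -3.33 m.
Hydraulic gradient: i = |Δh| / L = 3.33 / 1715.3 = 0.00194.

i ≈ 0.00194 m/m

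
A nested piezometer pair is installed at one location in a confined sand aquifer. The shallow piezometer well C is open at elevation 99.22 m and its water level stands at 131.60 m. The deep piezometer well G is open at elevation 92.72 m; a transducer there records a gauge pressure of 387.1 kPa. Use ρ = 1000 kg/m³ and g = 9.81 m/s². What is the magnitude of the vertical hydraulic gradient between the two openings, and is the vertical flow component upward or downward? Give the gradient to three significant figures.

Total head at well C: h = 131.60 m (water level in the standpipe).
Pressure head at well G: ψ = P/(ρg) = 387.1×1000 / (1000 × 9.81) = 39.46 m.
Total head at well G: h = z + ψ = 92.72 + 39.46 = 132.18 m.
Δh = h(well C) − h(well G) = 131.60 − 132.18 = -0.58 m.
Vertical separation Δz = 99.22 − 92.72 = 6.50 m.
|i_v| = |Δh| / Δz = 0.58 / 6.50 = 0.0892.
Head is higher in the deep piezometer, so vertical flow is upward (discharge condition).

|i_v| ≈ 0.0892; vertical flow is upward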